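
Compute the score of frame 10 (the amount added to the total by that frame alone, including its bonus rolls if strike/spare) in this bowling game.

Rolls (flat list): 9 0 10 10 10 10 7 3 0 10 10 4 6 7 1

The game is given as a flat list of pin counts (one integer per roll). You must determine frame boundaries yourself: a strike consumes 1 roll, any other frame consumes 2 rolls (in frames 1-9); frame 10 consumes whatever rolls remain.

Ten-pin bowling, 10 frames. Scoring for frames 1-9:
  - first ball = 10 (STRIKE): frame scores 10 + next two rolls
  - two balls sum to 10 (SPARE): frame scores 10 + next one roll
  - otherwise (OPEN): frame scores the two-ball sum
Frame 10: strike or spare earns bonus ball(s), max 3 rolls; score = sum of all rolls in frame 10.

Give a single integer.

Answer: 8

Derivation:
Frame 1: OPEN (9+0=9). Cumulative: 9
Frame 2: STRIKE. 10 + next two rolls (10+10) = 30. Cumulative: 39
Frame 3: STRIKE. 10 + next two rolls (10+10) = 30. Cumulative: 69
Frame 4: STRIKE. 10 + next two rolls (10+7) = 27. Cumulative: 96
Frame 5: STRIKE. 10 + next two rolls (7+3) = 20. Cumulative: 116
Frame 6: SPARE (7+3=10). 10 + next roll (0) = 10. Cumulative: 126
Frame 7: SPARE (0+10=10). 10 + next roll (10) = 20. Cumulative: 146
Frame 8: STRIKE. 10 + next two rolls (4+6) = 20. Cumulative: 166
Frame 9: SPARE (4+6=10). 10 + next roll (7) = 17. Cumulative: 183
Frame 10: OPEN. Sum of all frame-10 rolls (7+1) = 8. Cumulative: 191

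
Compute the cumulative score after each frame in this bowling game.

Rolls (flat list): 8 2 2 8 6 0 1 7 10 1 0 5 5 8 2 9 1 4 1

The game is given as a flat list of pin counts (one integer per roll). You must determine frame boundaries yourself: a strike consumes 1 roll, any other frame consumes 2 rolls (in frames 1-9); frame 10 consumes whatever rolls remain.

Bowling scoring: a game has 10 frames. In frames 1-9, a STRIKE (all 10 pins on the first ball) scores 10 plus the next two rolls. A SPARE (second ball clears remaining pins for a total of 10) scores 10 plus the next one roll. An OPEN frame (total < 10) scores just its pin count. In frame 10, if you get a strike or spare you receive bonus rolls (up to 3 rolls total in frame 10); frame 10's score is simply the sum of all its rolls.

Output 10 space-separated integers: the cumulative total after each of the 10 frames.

Frame 1: SPARE (8+2=10). 10 + next roll (2) = 12. Cumulative: 12
Frame 2: SPARE (2+8=10). 10 + next roll (6) = 16. Cumulative: 28
Frame 3: OPEN (6+0=6). Cumulative: 34
Frame 4: OPEN (1+7=8). Cumulative: 42
Frame 5: STRIKE. 10 + next two rolls (1+0) = 11. Cumulative: 53
Frame 6: OPEN (1+0=1). Cumulative: 54
Frame 7: SPARE (5+5=10). 10 + next roll (8) = 18. Cumulative: 72
Frame 8: SPARE (8+2=10). 10 + next roll (9) = 19. Cumulative: 91
Frame 9: SPARE (9+1=10). 10 + next roll (4) = 14. Cumulative: 105
Frame 10: OPEN. Sum of all frame-10 rolls (4+1) = 5. Cumulative: 110

Answer: 12 28 34 42 53 54 72 91 105 110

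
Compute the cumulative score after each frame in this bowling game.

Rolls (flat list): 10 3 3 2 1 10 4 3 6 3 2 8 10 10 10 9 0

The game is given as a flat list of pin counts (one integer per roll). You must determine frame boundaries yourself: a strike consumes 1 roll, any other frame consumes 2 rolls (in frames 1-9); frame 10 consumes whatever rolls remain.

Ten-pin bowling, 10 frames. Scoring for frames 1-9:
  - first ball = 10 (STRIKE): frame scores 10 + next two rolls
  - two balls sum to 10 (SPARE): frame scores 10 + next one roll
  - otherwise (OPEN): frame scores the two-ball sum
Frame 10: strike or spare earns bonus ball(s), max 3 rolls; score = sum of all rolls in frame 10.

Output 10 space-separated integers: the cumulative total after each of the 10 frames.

Answer: 16 22 25 42 49 58 78 108 137 156

Derivation:
Frame 1: STRIKE. 10 + next two rolls (3+3) = 16. Cumulative: 16
Frame 2: OPEN (3+3=6). Cumulative: 22
Frame 3: OPEN (2+1=3). Cumulative: 25
Frame 4: STRIKE. 10 + next two rolls (4+3) = 17. Cumulative: 42
Frame 5: OPEN (4+3=7). Cumulative: 49
Frame 6: OPEN (6+3=9). Cumulative: 58
Frame 7: SPARE (2+8=10). 10 + next roll (10) = 20. Cumulative: 78
Frame 8: STRIKE. 10 + next two rolls (10+10) = 30. Cumulative: 108
Frame 9: STRIKE. 10 + next two rolls (10+9) = 29. Cumulative: 137
Frame 10: STRIKE. Sum of all frame-10 rolls (10+9+0) = 19. Cumulative: 156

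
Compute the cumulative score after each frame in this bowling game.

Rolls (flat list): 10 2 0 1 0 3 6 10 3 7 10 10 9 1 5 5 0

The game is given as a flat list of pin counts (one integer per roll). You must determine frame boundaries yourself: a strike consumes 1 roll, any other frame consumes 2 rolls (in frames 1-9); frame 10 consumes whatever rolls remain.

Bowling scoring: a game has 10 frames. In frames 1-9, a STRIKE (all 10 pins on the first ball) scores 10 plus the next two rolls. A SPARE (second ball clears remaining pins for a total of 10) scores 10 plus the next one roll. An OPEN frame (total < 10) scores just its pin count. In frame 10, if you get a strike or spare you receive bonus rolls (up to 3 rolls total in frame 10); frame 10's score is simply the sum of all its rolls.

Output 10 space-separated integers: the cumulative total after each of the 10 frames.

Answer: 12 14 15 24 44 64 93 113 128 138

Derivation:
Frame 1: STRIKE. 10 + next two rolls (2+0) = 12. Cumulative: 12
Frame 2: OPEN (2+0=2). Cumulative: 14
Frame 3: OPEN (1+0=1). Cumulative: 15
Frame 4: OPEN (3+6=9). Cumulative: 24
Frame 5: STRIKE. 10 + next two rolls (3+7) = 20. Cumulative: 44
Frame 6: SPARE (3+7=10). 10 + next roll (10) = 20. Cumulative: 64
Frame 7: STRIKE. 10 + next two rolls (10+9) = 29. Cumulative: 93
Frame 8: STRIKE. 10 + next two rolls (9+1) = 20. Cumulative: 113
Frame 9: SPARE (9+1=10). 10 + next roll (5) = 15. Cumulative: 128
Frame 10: SPARE. Sum of all frame-10 rolls (5+5+0) = 10. Cumulative: 138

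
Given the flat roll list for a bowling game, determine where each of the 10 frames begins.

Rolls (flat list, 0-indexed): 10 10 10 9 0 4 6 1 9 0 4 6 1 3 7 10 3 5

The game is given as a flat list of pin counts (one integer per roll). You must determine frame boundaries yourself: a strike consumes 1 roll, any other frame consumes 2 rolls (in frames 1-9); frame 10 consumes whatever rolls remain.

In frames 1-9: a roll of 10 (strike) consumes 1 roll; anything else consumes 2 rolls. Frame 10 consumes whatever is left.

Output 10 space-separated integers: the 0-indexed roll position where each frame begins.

Answer: 0 1 2 3 5 7 9 11 13 15

Derivation:
Frame 1 starts at roll index 0: roll=10 (strike), consumes 1 roll
Frame 2 starts at roll index 1: roll=10 (strike), consumes 1 roll
Frame 3 starts at roll index 2: roll=10 (strike), consumes 1 roll
Frame 4 starts at roll index 3: rolls=9,0 (sum=9), consumes 2 rolls
Frame 5 starts at roll index 5: rolls=4,6 (sum=10), consumes 2 rolls
Frame 6 starts at roll index 7: rolls=1,9 (sum=10), consumes 2 rolls
Frame 7 starts at roll index 9: rolls=0,4 (sum=4), consumes 2 rolls
Frame 8 starts at roll index 11: rolls=6,1 (sum=7), consumes 2 rolls
Frame 9 starts at roll index 13: rolls=3,7 (sum=10), consumes 2 rolls
Frame 10 starts at roll index 15: 3 remaining rolls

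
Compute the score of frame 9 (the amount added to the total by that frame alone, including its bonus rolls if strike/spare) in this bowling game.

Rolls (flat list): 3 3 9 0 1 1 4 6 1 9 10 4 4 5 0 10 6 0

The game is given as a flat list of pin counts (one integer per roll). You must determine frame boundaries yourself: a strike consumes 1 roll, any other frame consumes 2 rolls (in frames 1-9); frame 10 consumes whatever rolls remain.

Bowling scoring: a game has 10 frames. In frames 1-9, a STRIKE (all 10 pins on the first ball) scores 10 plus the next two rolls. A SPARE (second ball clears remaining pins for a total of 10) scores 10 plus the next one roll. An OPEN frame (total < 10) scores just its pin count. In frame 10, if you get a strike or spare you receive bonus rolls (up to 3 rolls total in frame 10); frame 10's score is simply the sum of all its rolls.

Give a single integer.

Answer: 16

Derivation:
Frame 1: OPEN (3+3=6). Cumulative: 6
Frame 2: OPEN (9+0=9). Cumulative: 15
Frame 3: OPEN (1+1=2). Cumulative: 17
Frame 4: SPARE (4+6=10). 10 + next roll (1) = 11. Cumulative: 28
Frame 5: SPARE (1+9=10). 10 + next roll (10) = 20. Cumulative: 48
Frame 6: STRIKE. 10 + next two rolls (4+4) = 18. Cumulative: 66
Frame 7: OPEN (4+4=8). Cumulative: 74
Frame 8: OPEN (5+0=5). Cumulative: 79
Frame 9: STRIKE. 10 + next two rolls (6+0) = 16. Cumulative: 95
Frame 10: OPEN. Sum of all frame-10 rolls (6+0) = 6. Cumulative: 101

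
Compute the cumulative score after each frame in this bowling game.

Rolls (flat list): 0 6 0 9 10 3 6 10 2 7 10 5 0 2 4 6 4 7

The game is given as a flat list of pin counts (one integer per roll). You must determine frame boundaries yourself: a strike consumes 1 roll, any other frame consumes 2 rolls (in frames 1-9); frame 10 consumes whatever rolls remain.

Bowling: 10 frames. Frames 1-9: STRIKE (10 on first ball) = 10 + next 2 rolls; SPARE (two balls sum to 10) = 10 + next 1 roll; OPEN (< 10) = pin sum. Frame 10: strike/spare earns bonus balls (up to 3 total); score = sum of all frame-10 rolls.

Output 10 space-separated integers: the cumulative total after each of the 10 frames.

Answer: 6 15 34 43 62 71 86 91 97 114

Derivation:
Frame 1: OPEN (0+6=6). Cumulative: 6
Frame 2: OPEN (0+9=9). Cumulative: 15
Frame 3: STRIKE. 10 + next two rolls (3+6) = 19. Cumulative: 34
Frame 4: OPEN (3+6=9). Cumulative: 43
Frame 5: STRIKE. 10 + next two rolls (2+7) = 19. Cumulative: 62
Frame 6: OPEN (2+7=9). Cumulative: 71
Frame 7: STRIKE. 10 + next two rolls (5+0) = 15. Cumulative: 86
Frame 8: OPEN (5+0=5). Cumulative: 91
Frame 9: OPEN (2+4=6). Cumulative: 97
Frame 10: SPARE. Sum of all frame-10 rolls (6+4+7) = 17. Cumulative: 114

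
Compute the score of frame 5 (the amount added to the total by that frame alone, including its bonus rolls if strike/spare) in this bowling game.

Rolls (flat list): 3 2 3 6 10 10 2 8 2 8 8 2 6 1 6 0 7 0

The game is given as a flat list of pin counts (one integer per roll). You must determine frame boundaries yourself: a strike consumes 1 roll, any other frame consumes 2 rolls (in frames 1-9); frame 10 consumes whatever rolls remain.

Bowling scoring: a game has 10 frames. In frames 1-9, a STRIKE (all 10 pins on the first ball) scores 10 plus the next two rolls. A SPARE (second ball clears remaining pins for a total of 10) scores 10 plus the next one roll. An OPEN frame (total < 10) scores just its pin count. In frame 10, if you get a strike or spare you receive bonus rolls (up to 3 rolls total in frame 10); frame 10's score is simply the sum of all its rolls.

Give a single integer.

Frame 1: OPEN (3+2=5). Cumulative: 5
Frame 2: OPEN (3+6=9). Cumulative: 14
Frame 3: STRIKE. 10 + next two rolls (10+2) = 22. Cumulative: 36
Frame 4: STRIKE. 10 + next two rolls (2+8) = 20. Cumulative: 56
Frame 5: SPARE (2+8=10). 10 + next roll (2) = 12. Cumulative: 68
Frame 6: SPARE (2+8=10). 10 + next roll (8) = 18. Cumulative: 86
Frame 7: SPARE (8+2=10). 10 + next roll (6) = 16. Cumulative: 102

Answer: 12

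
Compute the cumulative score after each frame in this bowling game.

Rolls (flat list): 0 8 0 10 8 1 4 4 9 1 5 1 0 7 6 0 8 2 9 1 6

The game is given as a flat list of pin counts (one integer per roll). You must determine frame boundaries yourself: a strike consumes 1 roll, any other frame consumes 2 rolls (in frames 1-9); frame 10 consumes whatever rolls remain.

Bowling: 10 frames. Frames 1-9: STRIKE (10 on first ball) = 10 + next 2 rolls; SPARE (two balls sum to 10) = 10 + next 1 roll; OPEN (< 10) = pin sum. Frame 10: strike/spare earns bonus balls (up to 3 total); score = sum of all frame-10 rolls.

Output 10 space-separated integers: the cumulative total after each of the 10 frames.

Frame 1: OPEN (0+8=8). Cumulative: 8
Frame 2: SPARE (0+10=10). 10 + next roll (8) = 18. Cumulative: 26
Frame 3: OPEN (8+1=9). Cumulative: 35
Frame 4: OPEN (4+4=8). Cumulative: 43
Frame 5: SPARE (9+1=10). 10 + next roll (5) = 15. Cumulative: 58
Frame 6: OPEN (5+1=6). Cumulative: 64
Frame 7: OPEN (0+7=7). Cumulative: 71
Frame 8: OPEN (6+0=6). Cumulative: 77
Frame 9: SPARE (8+2=10). 10 + next roll (9) = 19. Cumulative: 96
Frame 10: SPARE. Sum of all frame-10 rolls (9+1+6) = 16. Cumulative: 112

Answer: 8 26 35 43 58 64 71 77 96 112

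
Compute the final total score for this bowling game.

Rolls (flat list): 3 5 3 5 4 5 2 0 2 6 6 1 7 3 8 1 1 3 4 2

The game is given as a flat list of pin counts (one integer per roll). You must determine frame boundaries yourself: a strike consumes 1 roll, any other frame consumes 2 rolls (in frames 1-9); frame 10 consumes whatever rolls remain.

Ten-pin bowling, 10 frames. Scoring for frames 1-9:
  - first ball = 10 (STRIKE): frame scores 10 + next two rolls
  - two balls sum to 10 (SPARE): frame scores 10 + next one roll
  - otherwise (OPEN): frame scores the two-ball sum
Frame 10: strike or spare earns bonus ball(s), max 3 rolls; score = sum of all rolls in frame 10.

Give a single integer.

Frame 1: OPEN (3+5=8). Cumulative: 8
Frame 2: OPEN (3+5=8). Cumulative: 16
Frame 3: OPEN (4+5=9). Cumulative: 25
Frame 4: OPEN (2+0=2). Cumulative: 27
Frame 5: OPEN (2+6=8). Cumulative: 35
Frame 6: OPEN (6+1=7). Cumulative: 42
Frame 7: SPARE (7+3=10). 10 + next roll (8) = 18. Cumulative: 60
Frame 8: OPEN (8+1=9). Cumulative: 69
Frame 9: OPEN (1+3=4). Cumulative: 73
Frame 10: OPEN. Sum of all frame-10 rolls (4+2) = 6. Cumulative: 79

Answer: 79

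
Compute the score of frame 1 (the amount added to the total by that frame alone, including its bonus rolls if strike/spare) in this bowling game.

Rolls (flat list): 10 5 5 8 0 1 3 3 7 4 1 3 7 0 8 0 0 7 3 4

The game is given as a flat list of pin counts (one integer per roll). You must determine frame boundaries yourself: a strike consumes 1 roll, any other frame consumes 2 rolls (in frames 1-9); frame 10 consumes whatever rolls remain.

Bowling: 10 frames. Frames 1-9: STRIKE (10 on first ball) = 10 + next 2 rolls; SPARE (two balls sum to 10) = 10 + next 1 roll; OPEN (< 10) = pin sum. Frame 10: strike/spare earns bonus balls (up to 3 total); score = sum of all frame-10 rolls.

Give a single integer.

Frame 1: STRIKE. 10 + next two rolls (5+5) = 20. Cumulative: 20
Frame 2: SPARE (5+5=10). 10 + next roll (8) = 18. Cumulative: 38
Frame 3: OPEN (8+0=8). Cumulative: 46

Answer: 20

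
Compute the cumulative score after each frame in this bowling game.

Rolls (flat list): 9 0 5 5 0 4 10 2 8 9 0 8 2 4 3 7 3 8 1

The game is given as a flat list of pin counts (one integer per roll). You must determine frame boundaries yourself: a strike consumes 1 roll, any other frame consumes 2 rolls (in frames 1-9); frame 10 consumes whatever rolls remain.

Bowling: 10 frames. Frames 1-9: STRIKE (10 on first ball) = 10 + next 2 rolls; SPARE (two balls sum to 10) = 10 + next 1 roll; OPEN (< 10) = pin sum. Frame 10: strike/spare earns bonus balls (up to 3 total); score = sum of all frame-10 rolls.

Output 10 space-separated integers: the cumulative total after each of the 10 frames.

Answer: 9 19 23 43 62 71 85 92 110 119

Derivation:
Frame 1: OPEN (9+0=9). Cumulative: 9
Frame 2: SPARE (5+5=10). 10 + next roll (0) = 10. Cumulative: 19
Frame 3: OPEN (0+4=4). Cumulative: 23
Frame 4: STRIKE. 10 + next two rolls (2+8) = 20. Cumulative: 43
Frame 5: SPARE (2+8=10). 10 + next roll (9) = 19. Cumulative: 62
Frame 6: OPEN (9+0=9). Cumulative: 71
Frame 7: SPARE (8+2=10). 10 + next roll (4) = 14. Cumulative: 85
Frame 8: OPEN (4+3=7). Cumulative: 92
Frame 9: SPARE (7+3=10). 10 + next roll (8) = 18. Cumulative: 110
Frame 10: OPEN. Sum of all frame-10 rolls (8+1) = 9. Cumulative: 119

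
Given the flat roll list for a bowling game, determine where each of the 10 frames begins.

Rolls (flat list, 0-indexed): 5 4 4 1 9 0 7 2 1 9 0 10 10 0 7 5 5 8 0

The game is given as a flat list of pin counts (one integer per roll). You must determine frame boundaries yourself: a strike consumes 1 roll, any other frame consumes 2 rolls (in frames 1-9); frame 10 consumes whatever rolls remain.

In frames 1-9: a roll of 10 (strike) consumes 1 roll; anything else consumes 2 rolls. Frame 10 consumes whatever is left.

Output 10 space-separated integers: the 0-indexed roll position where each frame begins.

Frame 1 starts at roll index 0: rolls=5,4 (sum=9), consumes 2 rolls
Frame 2 starts at roll index 2: rolls=4,1 (sum=5), consumes 2 rolls
Frame 3 starts at roll index 4: rolls=9,0 (sum=9), consumes 2 rolls
Frame 4 starts at roll index 6: rolls=7,2 (sum=9), consumes 2 rolls
Frame 5 starts at roll index 8: rolls=1,9 (sum=10), consumes 2 rolls
Frame 6 starts at roll index 10: rolls=0,10 (sum=10), consumes 2 rolls
Frame 7 starts at roll index 12: roll=10 (strike), consumes 1 roll
Frame 8 starts at roll index 13: rolls=0,7 (sum=7), consumes 2 rolls
Frame 9 starts at roll index 15: rolls=5,5 (sum=10), consumes 2 rolls
Frame 10 starts at roll index 17: 2 remaining rolls

Answer: 0 2 4 6 8 10 12 13 15 17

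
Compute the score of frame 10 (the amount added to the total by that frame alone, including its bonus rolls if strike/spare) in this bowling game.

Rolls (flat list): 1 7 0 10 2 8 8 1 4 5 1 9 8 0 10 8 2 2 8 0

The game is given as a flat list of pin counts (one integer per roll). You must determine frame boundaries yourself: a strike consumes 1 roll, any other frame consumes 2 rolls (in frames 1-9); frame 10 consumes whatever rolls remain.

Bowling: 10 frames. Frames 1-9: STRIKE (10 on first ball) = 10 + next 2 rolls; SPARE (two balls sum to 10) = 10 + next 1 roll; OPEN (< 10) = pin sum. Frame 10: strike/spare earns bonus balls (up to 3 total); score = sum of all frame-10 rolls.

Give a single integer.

Answer: 10

Derivation:
Frame 1: OPEN (1+7=8). Cumulative: 8
Frame 2: SPARE (0+10=10). 10 + next roll (2) = 12. Cumulative: 20
Frame 3: SPARE (2+8=10). 10 + next roll (8) = 18. Cumulative: 38
Frame 4: OPEN (8+1=9). Cumulative: 47
Frame 5: OPEN (4+5=9). Cumulative: 56
Frame 6: SPARE (1+9=10). 10 + next roll (8) = 18. Cumulative: 74
Frame 7: OPEN (8+0=8). Cumulative: 82
Frame 8: STRIKE. 10 + next two rolls (8+2) = 20. Cumulative: 102
Frame 9: SPARE (8+2=10). 10 + next roll (2) = 12. Cumulative: 114
Frame 10: SPARE. Sum of all frame-10 rolls (2+8+0) = 10. Cumulative: 124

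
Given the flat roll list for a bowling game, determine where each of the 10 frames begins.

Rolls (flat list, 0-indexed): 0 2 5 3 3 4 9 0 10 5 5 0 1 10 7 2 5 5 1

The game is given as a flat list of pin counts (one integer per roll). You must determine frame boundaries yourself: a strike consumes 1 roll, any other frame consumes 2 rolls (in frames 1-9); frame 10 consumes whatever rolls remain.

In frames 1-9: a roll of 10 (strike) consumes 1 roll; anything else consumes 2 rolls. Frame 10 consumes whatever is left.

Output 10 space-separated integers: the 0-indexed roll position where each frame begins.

Frame 1 starts at roll index 0: rolls=0,2 (sum=2), consumes 2 rolls
Frame 2 starts at roll index 2: rolls=5,3 (sum=8), consumes 2 rolls
Frame 3 starts at roll index 4: rolls=3,4 (sum=7), consumes 2 rolls
Frame 4 starts at roll index 6: rolls=9,0 (sum=9), consumes 2 rolls
Frame 5 starts at roll index 8: roll=10 (strike), consumes 1 roll
Frame 6 starts at roll index 9: rolls=5,5 (sum=10), consumes 2 rolls
Frame 7 starts at roll index 11: rolls=0,1 (sum=1), consumes 2 rolls
Frame 8 starts at roll index 13: roll=10 (strike), consumes 1 roll
Frame 9 starts at roll index 14: rolls=7,2 (sum=9), consumes 2 rolls
Frame 10 starts at roll index 16: 3 remaining rolls

Answer: 0 2 4 6 8 9 11 13 14 16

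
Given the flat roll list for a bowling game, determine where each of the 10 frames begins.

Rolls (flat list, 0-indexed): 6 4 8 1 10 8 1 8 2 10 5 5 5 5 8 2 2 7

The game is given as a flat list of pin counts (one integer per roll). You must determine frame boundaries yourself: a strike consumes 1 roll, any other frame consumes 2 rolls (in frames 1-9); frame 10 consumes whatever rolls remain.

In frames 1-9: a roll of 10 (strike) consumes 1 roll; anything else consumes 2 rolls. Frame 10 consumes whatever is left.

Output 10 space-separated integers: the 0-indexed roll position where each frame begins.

Answer: 0 2 4 5 7 9 10 12 14 16

Derivation:
Frame 1 starts at roll index 0: rolls=6,4 (sum=10), consumes 2 rolls
Frame 2 starts at roll index 2: rolls=8,1 (sum=9), consumes 2 rolls
Frame 3 starts at roll index 4: roll=10 (strike), consumes 1 roll
Frame 4 starts at roll index 5: rolls=8,1 (sum=9), consumes 2 rolls
Frame 5 starts at roll index 7: rolls=8,2 (sum=10), consumes 2 rolls
Frame 6 starts at roll index 9: roll=10 (strike), consumes 1 roll
Frame 7 starts at roll index 10: rolls=5,5 (sum=10), consumes 2 rolls
Frame 8 starts at roll index 12: rolls=5,5 (sum=10), consumes 2 rolls
Frame 9 starts at roll index 14: rolls=8,2 (sum=10), consumes 2 rolls
Frame 10 starts at roll index 16: 2 remaining rolls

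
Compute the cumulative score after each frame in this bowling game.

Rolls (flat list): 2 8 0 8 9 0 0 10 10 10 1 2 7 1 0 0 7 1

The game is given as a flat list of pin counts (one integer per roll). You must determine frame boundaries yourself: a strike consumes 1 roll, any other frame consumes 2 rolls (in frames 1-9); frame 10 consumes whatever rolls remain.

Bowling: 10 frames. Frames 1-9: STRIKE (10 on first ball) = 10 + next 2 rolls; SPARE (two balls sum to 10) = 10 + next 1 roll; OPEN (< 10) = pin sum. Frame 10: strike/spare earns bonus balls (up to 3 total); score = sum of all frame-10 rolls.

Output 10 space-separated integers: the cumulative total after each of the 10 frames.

Frame 1: SPARE (2+8=10). 10 + next roll (0) = 10. Cumulative: 10
Frame 2: OPEN (0+8=8). Cumulative: 18
Frame 3: OPEN (9+0=9). Cumulative: 27
Frame 4: SPARE (0+10=10). 10 + next roll (10) = 20. Cumulative: 47
Frame 5: STRIKE. 10 + next two rolls (10+1) = 21. Cumulative: 68
Frame 6: STRIKE. 10 + next two rolls (1+2) = 13. Cumulative: 81
Frame 7: OPEN (1+2=3). Cumulative: 84
Frame 8: OPEN (7+1=8). Cumulative: 92
Frame 9: OPEN (0+0=0). Cumulative: 92
Frame 10: OPEN. Sum of all frame-10 rolls (7+1) = 8. Cumulative: 100

Answer: 10 18 27 47 68 81 84 92 92 100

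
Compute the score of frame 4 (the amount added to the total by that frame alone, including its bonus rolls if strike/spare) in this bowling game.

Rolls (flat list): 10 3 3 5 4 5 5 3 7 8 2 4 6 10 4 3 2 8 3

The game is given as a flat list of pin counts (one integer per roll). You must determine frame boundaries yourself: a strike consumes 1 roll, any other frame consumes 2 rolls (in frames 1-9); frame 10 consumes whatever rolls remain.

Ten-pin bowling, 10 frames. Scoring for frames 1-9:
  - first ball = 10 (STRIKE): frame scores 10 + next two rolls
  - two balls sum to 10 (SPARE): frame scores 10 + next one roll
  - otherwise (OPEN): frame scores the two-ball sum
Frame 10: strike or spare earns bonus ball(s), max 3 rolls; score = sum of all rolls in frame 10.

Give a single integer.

Answer: 13

Derivation:
Frame 1: STRIKE. 10 + next two rolls (3+3) = 16. Cumulative: 16
Frame 2: OPEN (3+3=6). Cumulative: 22
Frame 3: OPEN (5+4=9). Cumulative: 31
Frame 4: SPARE (5+5=10). 10 + next roll (3) = 13. Cumulative: 44
Frame 5: SPARE (3+7=10). 10 + next roll (8) = 18. Cumulative: 62
Frame 6: SPARE (8+2=10). 10 + next roll (4) = 14. Cumulative: 76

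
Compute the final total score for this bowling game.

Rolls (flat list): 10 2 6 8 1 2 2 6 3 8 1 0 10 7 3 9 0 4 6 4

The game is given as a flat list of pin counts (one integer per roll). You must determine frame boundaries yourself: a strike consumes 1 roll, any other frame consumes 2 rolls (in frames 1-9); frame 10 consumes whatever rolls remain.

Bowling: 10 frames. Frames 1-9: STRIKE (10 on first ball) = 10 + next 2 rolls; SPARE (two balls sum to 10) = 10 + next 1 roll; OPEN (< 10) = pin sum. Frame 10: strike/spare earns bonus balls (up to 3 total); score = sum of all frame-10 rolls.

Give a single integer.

Frame 1: STRIKE. 10 + next two rolls (2+6) = 18. Cumulative: 18
Frame 2: OPEN (2+6=8). Cumulative: 26
Frame 3: OPEN (8+1=9). Cumulative: 35
Frame 4: OPEN (2+2=4). Cumulative: 39
Frame 5: OPEN (6+3=9). Cumulative: 48
Frame 6: OPEN (8+1=9). Cumulative: 57
Frame 7: SPARE (0+10=10). 10 + next roll (7) = 17. Cumulative: 74
Frame 8: SPARE (7+3=10). 10 + next roll (9) = 19. Cumulative: 93
Frame 9: OPEN (9+0=9). Cumulative: 102
Frame 10: SPARE. Sum of all frame-10 rolls (4+6+4) = 14. Cumulative: 116

Answer: 116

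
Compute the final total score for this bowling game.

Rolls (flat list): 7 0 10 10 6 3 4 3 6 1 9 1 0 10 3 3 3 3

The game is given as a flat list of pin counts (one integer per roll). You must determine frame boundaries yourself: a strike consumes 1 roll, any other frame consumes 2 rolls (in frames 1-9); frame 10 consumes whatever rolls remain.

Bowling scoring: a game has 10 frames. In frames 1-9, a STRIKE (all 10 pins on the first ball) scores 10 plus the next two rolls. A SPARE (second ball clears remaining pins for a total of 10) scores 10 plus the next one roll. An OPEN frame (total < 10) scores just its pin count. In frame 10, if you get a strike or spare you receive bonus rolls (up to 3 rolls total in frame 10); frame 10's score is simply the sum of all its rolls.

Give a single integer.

Answer: 110

Derivation:
Frame 1: OPEN (7+0=7). Cumulative: 7
Frame 2: STRIKE. 10 + next two rolls (10+6) = 26. Cumulative: 33
Frame 3: STRIKE. 10 + next two rolls (6+3) = 19. Cumulative: 52
Frame 4: OPEN (6+3=9). Cumulative: 61
Frame 5: OPEN (4+3=7). Cumulative: 68
Frame 6: OPEN (6+1=7). Cumulative: 75
Frame 7: SPARE (9+1=10). 10 + next roll (0) = 10. Cumulative: 85
Frame 8: SPARE (0+10=10). 10 + next roll (3) = 13. Cumulative: 98
Frame 9: OPEN (3+3=6). Cumulative: 104
Frame 10: OPEN. Sum of all frame-10 rolls (3+3) = 6. Cumulative: 110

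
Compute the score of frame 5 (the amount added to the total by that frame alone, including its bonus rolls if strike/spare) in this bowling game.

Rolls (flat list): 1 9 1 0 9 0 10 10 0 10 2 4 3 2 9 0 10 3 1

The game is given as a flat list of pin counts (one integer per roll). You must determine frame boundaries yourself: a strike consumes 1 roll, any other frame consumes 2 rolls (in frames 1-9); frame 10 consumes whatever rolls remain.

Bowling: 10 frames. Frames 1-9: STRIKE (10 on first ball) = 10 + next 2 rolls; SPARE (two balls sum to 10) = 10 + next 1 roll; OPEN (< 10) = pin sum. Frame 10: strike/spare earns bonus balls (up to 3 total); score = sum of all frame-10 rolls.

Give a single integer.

Frame 1: SPARE (1+9=10). 10 + next roll (1) = 11. Cumulative: 11
Frame 2: OPEN (1+0=1). Cumulative: 12
Frame 3: OPEN (9+0=9). Cumulative: 21
Frame 4: STRIKE. 10 + next two rolls (10+0) = 20. Cumulative: 41
Frame 5: STRIKE. 10 + next two rolls (0+10) = 20. Cumulative: 61
Frame 6: SPARE (0+10=10). 10 + next roll (2) = 12. Cumulative: 73
Frame 7: OPEN (2+4=6). Cumulative: 79

Answer: 20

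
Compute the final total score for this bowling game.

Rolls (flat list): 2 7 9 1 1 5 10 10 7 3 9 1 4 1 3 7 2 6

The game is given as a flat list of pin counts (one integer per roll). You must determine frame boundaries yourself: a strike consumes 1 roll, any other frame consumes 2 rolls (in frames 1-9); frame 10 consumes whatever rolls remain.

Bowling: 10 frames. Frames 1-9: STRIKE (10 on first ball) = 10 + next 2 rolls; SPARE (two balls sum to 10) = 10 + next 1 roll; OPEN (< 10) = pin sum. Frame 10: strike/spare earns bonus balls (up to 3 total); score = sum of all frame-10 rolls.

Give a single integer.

Answer: 131

Derivation:
Frame 1: OPEN (2+7=9). Cumulative: 9
Frame 2: SPARE (9+1=10). 10 + next roll (1) = 11. Cumulative: 20
Frame 3: OPEN (1+5=6). Cumulative: 26
Frame 4: STRIKE. 10 + next two rolls (10+7) = 27. Cumulative: 53
Frame 5: STRIKE. 10 + next two rolls (7+3) = 20. Cumulative: 73
Frame 6: SPARE (7+3=10). 10 + next roll (9) = 19. Cumulative: 92
Frame 7: SPARE (9+1=10). 10 + next roll (4) = 14. Cumulative: 106
Frame 8: OPEN (4+1=5). Cumulative: 111
Frame 9: SPARE (3+7=10). 10 + next roll (2) = 12. Cumulative: 123
Frame 10: OPEN. Sum of all frame-10 rolls (2+6) = 8. Cumulative: 131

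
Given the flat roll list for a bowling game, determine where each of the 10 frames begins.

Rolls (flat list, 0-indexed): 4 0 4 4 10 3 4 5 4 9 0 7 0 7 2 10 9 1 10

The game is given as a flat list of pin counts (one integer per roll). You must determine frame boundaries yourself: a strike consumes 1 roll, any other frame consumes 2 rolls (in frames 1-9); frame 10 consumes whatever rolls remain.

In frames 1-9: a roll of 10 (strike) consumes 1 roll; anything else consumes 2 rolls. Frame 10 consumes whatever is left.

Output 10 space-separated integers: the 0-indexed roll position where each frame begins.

Answer: 0 2 4 5 7 9 11 13 15 16

Derivation:
Frame 1 starts at roll index 0: rolls=4,0 (sum=4), consumes 2 rolls
Frame 2 starts at roll index 2: rolls=4,4 (sum=8), consumes 2 rolls
Frame 3 starts at roll index 4: roll=10 (strike), consumes 1 roll
Frame 4 starts at roll index 5: rolls=3,4 (sum=7), consumes 2 rolls
Frame 5 starts at roll index 7: rolls=5,4 (sum=9), consumes 2 rolls
Frame 6 starts at roll index 9: rolls=9,0 (sum=9), consumes 2 rolls
Frame 7 starts at roll index 11: rolls=7,0 (sum=7), consumes 2 rolls
Frame 8 starts at roll index 13: rolls=7,2 (sum=9), consumes 2 rolls
Frame 9 starts at roll index 15: roll=10 (strike), consumes 1 roll
Frame 10 starts at roll index 16: 3 remaining rolls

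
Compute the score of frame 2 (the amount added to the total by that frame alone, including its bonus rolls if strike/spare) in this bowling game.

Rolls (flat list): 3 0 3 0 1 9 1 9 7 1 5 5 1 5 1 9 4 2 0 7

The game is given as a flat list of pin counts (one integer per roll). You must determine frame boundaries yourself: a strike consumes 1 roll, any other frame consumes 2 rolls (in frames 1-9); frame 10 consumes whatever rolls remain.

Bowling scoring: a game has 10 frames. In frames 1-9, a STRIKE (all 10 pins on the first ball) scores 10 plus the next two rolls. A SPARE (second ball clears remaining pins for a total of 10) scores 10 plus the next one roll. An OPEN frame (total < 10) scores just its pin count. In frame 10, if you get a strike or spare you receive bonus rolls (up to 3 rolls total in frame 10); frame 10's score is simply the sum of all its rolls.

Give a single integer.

Answer: 3

Derivation:
Frame 1: OPEN (3+0=3). Cumulative: 3
Frame 2: OPEN (3+0=3). Cumulative: 6
Frame 3: SPARE (1+9=10). 10 + next roll (1) = 11. Cumulative: 17
Frame 4: SPARE (1+9=10). 10 + next roll (7) = 17. Cumulative: 34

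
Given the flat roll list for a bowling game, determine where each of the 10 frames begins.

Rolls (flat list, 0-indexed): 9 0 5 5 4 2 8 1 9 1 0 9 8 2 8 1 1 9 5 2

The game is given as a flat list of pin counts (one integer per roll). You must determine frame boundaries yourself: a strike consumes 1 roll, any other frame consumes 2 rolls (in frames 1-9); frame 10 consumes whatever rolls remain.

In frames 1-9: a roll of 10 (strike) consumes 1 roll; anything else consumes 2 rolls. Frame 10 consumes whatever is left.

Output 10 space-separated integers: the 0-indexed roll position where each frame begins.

Answer: 0 2 4 6 8 10 12 14 16 18

Derivation:
Frame 1 starts at roll index 0: rolls=9,0 (sum=9), consumes 2 rolls
Frame 2 starts at roll index 2: rolls=5,5 (sum=10), consumes 2 rolls
Frame 3 starts at roll index 4: rolls=4,2 (sum=6), consumes 2 rolls
Frame 4 starts at roll index 6: rolls=8,1 (sum=9), consumes 2 rolls
Frame 5 starts at roll index 8: rolls=9,1 (sum=10), consumes 2 rolls
Frame 6 starts at roll index 10: rolls=0,9 (sum=9), consumes 2 rolls
Frame 7 starts at roll index 12: rolls=8,2 (sum=10), consumes 2 rolls
Frame 8 starts at roll index 14: rolls=8,1 (sum=9), consumes 2 rolls
Frame 9 starts at roll index 16: rolls=1,9 (sum=10), consumes 2 rolls
Frame 10 starts at roll index 18: 2 remaining rolls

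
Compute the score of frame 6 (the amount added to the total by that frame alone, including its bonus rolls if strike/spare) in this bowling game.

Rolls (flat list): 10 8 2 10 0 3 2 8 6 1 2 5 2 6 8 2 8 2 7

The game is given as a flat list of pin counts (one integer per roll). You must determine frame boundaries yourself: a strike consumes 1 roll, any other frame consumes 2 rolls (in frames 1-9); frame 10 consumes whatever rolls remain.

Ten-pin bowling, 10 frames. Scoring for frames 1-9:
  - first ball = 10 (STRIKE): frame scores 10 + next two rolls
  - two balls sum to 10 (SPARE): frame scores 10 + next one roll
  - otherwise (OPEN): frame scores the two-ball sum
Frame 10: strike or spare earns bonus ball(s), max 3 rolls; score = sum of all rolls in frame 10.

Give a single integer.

Answer: 7

Derivation:
Frame 1: STRIKE. 10 + next two rolls (8+2) = 20. Cumulative: 20
Frame 2: SPARE (8+2=10). 10 + next roll (10) = 20. Cumulative: 40
Frame 3: STRIKE. 10 + next two rolls (0+3) = 13. Cumulative: 53
Frame 4: OPEN (0+3=3). Cumulative: 56
Frame 5: SPARE (2+8=10). 10 + next roll (6) = 16. Cumulative: 72
Frame 6: OPEN (6+1=7). Cumulative: 79
Frame 7: OPEN (2+5=7). Cumulative: 86
Frame 8: OPEN (2+6=8). Cumulative: 94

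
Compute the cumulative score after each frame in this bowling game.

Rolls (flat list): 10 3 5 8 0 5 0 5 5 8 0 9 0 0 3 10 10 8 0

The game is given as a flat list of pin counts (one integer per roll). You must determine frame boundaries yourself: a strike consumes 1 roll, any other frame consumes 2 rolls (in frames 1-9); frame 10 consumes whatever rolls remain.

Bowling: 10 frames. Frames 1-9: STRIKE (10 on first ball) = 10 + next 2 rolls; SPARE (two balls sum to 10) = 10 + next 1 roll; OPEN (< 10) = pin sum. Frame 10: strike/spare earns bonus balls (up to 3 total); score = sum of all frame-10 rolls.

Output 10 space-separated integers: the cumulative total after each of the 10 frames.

Answer: 18 26 34 39 57 65 74 77 105 123

Derivation:
Frame 1: STRIKE. 10 + next two rolls (3+5) = 18. Cumulative: 18
Frame 2: OPEN (3+5=8). Cumulative: 26
Frame 3: OPEN (8+0=8). Cumulative: 34
Frame 4: OPEN (5+0=5). Cumulative: 39
Frame 5: SPARE (5+5=10). 10 + next roll (8) = 18. Cumulative: 57
Frame 6: OPEN (8+0=8). Cumulative: 65
Frame 7: OPEN (9+0=9). Cumulative: 74
Frame 8: OPEN (0+3=3). Cumulative: 77
Frame 9: STRIKE. 10 + next two rolls (10+8) = 28. Cumulative: 105
Frame 10: STRIKE. Sum of all frame-10 rolls (10+8+0) = 18. Cumulative: 123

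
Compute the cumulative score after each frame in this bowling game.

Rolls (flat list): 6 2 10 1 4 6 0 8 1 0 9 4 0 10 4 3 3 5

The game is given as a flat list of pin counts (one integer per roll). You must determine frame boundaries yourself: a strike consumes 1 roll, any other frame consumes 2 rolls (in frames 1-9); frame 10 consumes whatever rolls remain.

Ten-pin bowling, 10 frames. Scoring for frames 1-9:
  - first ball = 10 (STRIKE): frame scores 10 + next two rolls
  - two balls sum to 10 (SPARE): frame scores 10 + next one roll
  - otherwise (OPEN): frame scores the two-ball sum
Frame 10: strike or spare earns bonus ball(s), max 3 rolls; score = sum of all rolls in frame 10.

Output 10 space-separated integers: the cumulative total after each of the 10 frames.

Frame 1: OPEN (6+2=8). Cumulative: 8
Frame 2: STRIKE. 10 + next two rolls (1+4) = 15. Cumulative: 23
Frame 3: OPEN (1+4=5). Cumulative: 28
Frame 4: OPEN (6+0=6). Cumulative: 34
Frame 5: OPEN (8+1=9). Cumulative: 43
Frame 6: OPEN (0+9=9). Cumulative: 52
Frame 7: OPEN (4+0=4). Cumulative: 56
Frame 8: STRIKE. 10 + next two rolls (4+3) = 17. Cumulative: 73
Frame 9: OPEN (4+3=7). Cumulative: 80
Frame 10: OPEN. Sum of all frame-10 rolls (3+5) = 8. Cumulative: 88

Answer: 8 23 28 34 43 52 56 73 80 88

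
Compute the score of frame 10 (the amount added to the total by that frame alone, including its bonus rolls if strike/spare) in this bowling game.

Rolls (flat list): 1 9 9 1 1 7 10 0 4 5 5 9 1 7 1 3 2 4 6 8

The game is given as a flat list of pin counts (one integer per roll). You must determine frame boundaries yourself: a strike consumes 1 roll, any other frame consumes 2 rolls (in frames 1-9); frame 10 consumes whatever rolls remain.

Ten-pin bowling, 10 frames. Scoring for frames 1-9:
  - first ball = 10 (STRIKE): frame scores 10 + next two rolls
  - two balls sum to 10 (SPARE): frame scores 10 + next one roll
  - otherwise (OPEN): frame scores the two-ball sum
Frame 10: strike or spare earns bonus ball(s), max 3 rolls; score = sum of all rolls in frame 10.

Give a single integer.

Frame 1: SPARE (1+9=10). 10 + next roll (9) = 19. Cumulative: 19
Frame 2: SPARE (9+1=10). 10 + next roll (1) = 11. Cumulative: 30
Frame 3: OPEN (1+7=8). Cumulative: 38
Frame 4: STRIKE. 10 + next two rolls (0+4) = 14. Cumulative: 52
Frame 5: OPEN (0+4=4). Cumulative: 56
Frame 6: SPARE (5+5=10). 10 + next roll (9) = 19. Cumulative: 75
Frame 7: SPARE (9+1=10). 10 + next roll (7) = 17. Cumulative: 92
Frame 8: OPEN (7+1=8). Cumulative: 100
Frame 9: OPEN (3+2=5). Cumulative: 105
Frame 10: SPARE. Sum of all frame-10 rolls (4+6+8) = 18. Cumulative: 123

Answer: 18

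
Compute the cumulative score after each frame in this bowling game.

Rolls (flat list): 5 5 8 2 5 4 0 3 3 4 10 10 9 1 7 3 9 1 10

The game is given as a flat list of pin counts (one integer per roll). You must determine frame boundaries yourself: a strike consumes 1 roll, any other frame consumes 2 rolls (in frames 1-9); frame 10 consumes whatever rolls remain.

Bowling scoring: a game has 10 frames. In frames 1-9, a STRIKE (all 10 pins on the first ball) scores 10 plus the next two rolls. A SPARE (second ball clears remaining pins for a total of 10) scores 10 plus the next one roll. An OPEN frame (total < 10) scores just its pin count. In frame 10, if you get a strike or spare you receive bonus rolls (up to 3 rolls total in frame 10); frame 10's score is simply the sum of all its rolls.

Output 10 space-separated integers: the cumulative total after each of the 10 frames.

Answer: 18 33 42 45 52 81 101 118 137 157

Derivation:
Frame 1: SPARE (5+5=10). 10 + next roll (8) = 18. Cumulative: 18
Frame 2: SPARE (8+2=10). 10 + next roll (5) = 15. Cumulative: 33
Frame 3: OPEN (5+4=9). Cumulative: 42
Frame 4: OPEN (0+3=3). Cumulative: 45
Frame 5: OPEN (3+4=7). Cumulative: 52
Frame 6: STRIKE. 10 + next two rolls (10+9) = 29. Cumulative: 81
Frame 7: STRIKE. 10 + next two rolls (9+1) = 20. Cumulative: 101
Frame 8: SPARE (9+1=10). 10 + next roll (7) = 17. Cumulative: 118
Frame 9: SPARE (7+3=10). 10 + next roll (9) = 19. Cumulative: 137
Frame 10: SPARE. Sum of all frame-10 rolls (9+1+10) = 20. Cumulative: 157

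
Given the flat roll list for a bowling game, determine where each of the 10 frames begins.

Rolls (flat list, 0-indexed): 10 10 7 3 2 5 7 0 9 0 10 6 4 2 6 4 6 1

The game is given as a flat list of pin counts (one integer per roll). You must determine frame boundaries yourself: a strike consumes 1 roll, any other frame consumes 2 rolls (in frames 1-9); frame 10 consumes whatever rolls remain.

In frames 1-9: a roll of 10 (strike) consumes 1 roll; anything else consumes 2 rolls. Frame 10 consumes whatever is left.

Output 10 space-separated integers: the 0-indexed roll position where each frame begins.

Answer: 0 1 2 4 6 8 10 11 13 15

Derivation:
Frame 1 starts at roll index 0: roll=10 (strike), consumes 1 roll
Frame 2 starts at roll index 1: roll=10 (strike), consumes 1 roll
Frame 3 starts at roll index 2: rolls=7,3 (sum=10), consumes 2 rolls
Frame 4 starts at roll index 4: rolls=2,5 (sum=7), consumes 2 rolls
Frame 5 starts at roll index 6: rolls=7,0 (sum=7), consumes 2 rolls
Frame 6 starts at roll index 8: rolls=9,0 (sum=9), consumes 2 rolls
Frame 7 starts at roll index 10: roll=10 (strike), consumes 1 roll
Frame 8 starts at roll index 11: rolls=6,4 (sum=10), consumes 2 rolls
Frame 9 starts at roll index 13: rolls=2,6 (sum=8), consumes 2 rolls
Frame 10 starts at roll index 15: 3 remaining rolls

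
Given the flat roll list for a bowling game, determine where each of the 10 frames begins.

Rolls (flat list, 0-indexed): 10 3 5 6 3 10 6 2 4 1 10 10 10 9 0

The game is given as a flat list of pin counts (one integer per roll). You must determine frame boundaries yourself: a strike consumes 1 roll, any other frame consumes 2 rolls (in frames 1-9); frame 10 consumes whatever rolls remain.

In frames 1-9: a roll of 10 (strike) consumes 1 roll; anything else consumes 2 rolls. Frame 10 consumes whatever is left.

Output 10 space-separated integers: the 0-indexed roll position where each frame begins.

Frame 1 starts at roll index 0: roll=10 (strike), consumes 1 roll
Frame 2 starts at roll index 1: rolls=3,5 (sum=8), consumes 2 rolls
Frame 3 starts at roll index 3: rolls=6,3 (sum=9), consumes 2 rolls
Frame 4 starts at roll index 5: roll=10 (strike), consumes 1 roll
Frame 5 starts at roll index 6: rolls=6,2 (sum=8), consumes 2 rolls
Frame 6 starts at roll index 8: rolls=4,1 (sum=5), consumes 2 rolls
Frame 7 starts at roll index 10: roll=10 (strike), consumes 1 roll
Frame 8 starts at roll index 11: roll=10 (strike), consumes 1 roll
Frame 9 starts at roll index 12: roll=10 (strike), consumes 1 roll
Frame 10 starts at roll index 13: 2 remaining rolls

Answer: 0 1 3 5 6 8 10 11 12 13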